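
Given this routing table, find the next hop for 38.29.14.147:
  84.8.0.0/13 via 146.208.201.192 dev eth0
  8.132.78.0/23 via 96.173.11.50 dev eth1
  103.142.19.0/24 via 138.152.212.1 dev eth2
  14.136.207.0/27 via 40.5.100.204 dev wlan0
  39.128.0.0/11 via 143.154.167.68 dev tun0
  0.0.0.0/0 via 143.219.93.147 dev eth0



Longest prefix match for 38.29.14.147:
  /13 84.8.0.0: no
  /23 8.132.78.0: no
  /24 103.142.19.0: no
  /27 14.136.207.0: no
  /11 39.128.0.0: no
  /0 0.0.0.0: MATCH
Selected: next-hop 143.219.93.147 via eth0 (matched /0)


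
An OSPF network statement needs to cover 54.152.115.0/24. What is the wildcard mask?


Subnet mask: 255.255.255.0
Wildcard = 255.255.255.255 - subnet mask
255 - 255 = 0
255 - 255 = 0
255 - 255 = 0
255 - 0 = 255
Wildcard: 0.0.0.255


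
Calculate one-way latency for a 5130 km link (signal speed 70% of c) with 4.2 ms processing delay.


Speed = 0.7 * 3e5 km/s = 210000 km/s
Propagation delay = 5130 / 210000 = 0.0244 s = 24.4286 ms
Processing delay = 4.2 ms
Total one-way latency = 28.6286 ms


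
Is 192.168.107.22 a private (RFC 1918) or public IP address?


RFC 1918 private ranges:
  10.0.0.0/8 (10.0.0.0 - 10.255.255.255)
  172.16.0.0/12 (172.16.0.0 - 172.31.255.255)
  192.168.0.0/16 (192.168.0.0 - 192.168.255.255)
Private (in 192.168.0.0/16)


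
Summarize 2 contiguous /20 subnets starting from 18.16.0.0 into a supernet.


Original prefix: /20
Number of subnets: 2 = 2^1
New prefix = 20 - 1 = 19
Supernet: 18.16.0.0/19


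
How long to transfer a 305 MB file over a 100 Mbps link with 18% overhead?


Effective throughput = 100 * (1 - 18/100) = 82 Mbps
File size in Mb = 305 * 8 = 2440 Mb
Time = 2440 / 82
Time = 29.7561 seconds


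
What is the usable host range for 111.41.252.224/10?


Network: 111.0.0.0
Broadcast: 111.63.255.255
First usable = network + 1
Last usable = broadcast - 1
Range: 111.0.0.1 to 111.63.255.254


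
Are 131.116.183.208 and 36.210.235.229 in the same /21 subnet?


Mask: 255.255.248.0
131.116.183.208 AND mask = 131.116.176.0
36.210.235.229 AND mask = 36.210.232.0
No, different subnets (131.116.176.0 vs 36.210.232.0)


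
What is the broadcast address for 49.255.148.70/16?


Network: 49.255.0.0/16
Host bits = 16
Set all host bits to 1:
Broadcast: 49.255.255.255


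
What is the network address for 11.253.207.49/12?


IP:   00001011.11111101.11001111.00110001
Mask: 11111111.11110000.00000000.00000000
AND operation:
Net:  00001011.11110000.00000000.00000000
Network: 11.240.0.0/12


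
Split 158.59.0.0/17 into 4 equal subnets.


New prefix = 17 + 2 = 19
Each subnet has 8192 addresses
  158.59.0.0/19
  158.59.32.0/19
  158.59.64.0/19
  158.59.96.0/19
Subnets: 158.59.0.0/19, 158.59.32.0/19, 158.59.64.0/19, 158.59.96.0/19


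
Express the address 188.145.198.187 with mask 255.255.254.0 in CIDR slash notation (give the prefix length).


Binary: 11111111.11111111.11111110.00000000
Count leading 1s
Prefix: /23


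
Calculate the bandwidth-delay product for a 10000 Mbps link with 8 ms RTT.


BDP = bandwidth * RTT
= 10000 Mbps * 8 ms
= 10000 * 1e6 * 8 / 1000 bits
= 80000000 bits
= 10000000 bytes
= 9765.625 KB
BDP = 80000000 bits (10000000 bytes)


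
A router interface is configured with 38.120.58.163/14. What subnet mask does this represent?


/14 means 14 network bits, 18 host bits
Binary: 11111111111111000000000000000000
Mask: 255.252.0.0


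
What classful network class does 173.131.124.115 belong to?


First octet: 173
Binary: 10101101
10xxxxxx -> Class B (128-191)
Class B, default mask 255.255.0.0 (/16)


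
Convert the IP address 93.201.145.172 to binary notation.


93 = 01011101
201 = 11001001
145 = 10010001
172 = 10101100
Binary: 01011101.11001001.10010001.10101100


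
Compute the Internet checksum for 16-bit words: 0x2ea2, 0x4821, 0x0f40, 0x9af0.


Sum all words (with carry folding):
+ 0x2ea2 = 0x2ea2
+ 0x4821 = 0x76c3
+ 0x0f40 = 0x8603
+ 0x9af0 = 0x20f4
One's complement: ~0x20f4
Checksum = 0xdf0b


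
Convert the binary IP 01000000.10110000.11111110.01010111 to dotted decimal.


01000000 = 64
10110000 = 176
11111110 = 254
01010111 = 87
IP: 64.176.254.87


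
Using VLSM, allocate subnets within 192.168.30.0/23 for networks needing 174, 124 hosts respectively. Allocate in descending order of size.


174 hosts -> /24 (254 usable): 192.168.30.0/24
124 hosts -> /25 (126 usable): 192.168.31.0/25
Allocation: 192.168.30.0/24 (174 hosts, 254 usable); 192.168.31.0/25 (124 hosts, 126 usable)


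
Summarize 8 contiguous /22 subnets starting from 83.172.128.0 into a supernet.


Original prefix: /22
Number of subnets: 8 = 2^3
New prefix = 22 - 3 = 19
Supernet: 83.172.128.0/19


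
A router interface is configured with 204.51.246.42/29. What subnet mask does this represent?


/29 means 29 network bits, 3 host bits
Binary: 11111111111111111111111111111000
Mask: 255.255.255.248


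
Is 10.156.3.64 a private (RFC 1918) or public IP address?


RFC 1918 private ranges:
  10.0.0.0/8 (10.0.0.0 - 10.255.255.255)
  172.16.0.0/12 (172.16.0.0 - 172.31.255.255)
  192.168.0.0/16 (192.168.0.0 - 192.168.255.255)
Private (in 10.0.0.0/8)


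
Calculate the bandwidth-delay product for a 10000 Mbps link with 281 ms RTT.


BDP = bandwidth * RTT
= 10000 Mbps * 281 ms
= 10000 * 1e6 * 281 / 1000 bits
= 2810000000 bits
= 351250000 bytes
= 343017.5781 KB
BDP = 2810000000 bits (351250000 bytes)


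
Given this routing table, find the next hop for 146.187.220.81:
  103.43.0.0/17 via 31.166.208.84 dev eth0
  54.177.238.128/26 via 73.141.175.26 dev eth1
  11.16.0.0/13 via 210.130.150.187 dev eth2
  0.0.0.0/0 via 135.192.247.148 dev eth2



Longest prefix match for 146.187.220.81:
  /17 103.43.0.0: no
  /26 54.177.238.128: no
  /13 11.16.0.0: no
  /0 0.0.0.0: MATCH
Selected: next-hop 135.192.247.148 via eth2 (matched /0)


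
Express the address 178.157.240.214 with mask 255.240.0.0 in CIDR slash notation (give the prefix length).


Binary: 11111111.11110000.00000000.00000000
Count leading 1s
Prefix: /12


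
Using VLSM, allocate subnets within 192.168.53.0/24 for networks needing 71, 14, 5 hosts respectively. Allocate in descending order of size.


71 hosts -> /25 (126 usable): 192.168.53.0/25
14 hosts -> /28 (14 usable): 192.168.53.128/28
5 hosts -> /29 (6 usable): 192.168.53.144/29
Allocation: 192.168.53.0/25 (71 hosts, 126 usable); 192.168.53.128/28 (14 hosts, 14 usable); 192.168.53.144/29 (5 hosts, 6 usable)


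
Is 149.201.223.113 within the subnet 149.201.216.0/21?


Subnet network: 149.201.216.0
Test IP AND mask: 149.201.216.0
Yes, 149.201.223.113 is in 149.201.216.0/21


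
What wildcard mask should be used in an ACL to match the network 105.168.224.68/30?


Subnet mask: 255.255.255.252
Wildcard = 255.255.255.255 - subnet mask
255 - 255 = 0
255 - 255 = 0
255 - 255 = 0
255 - 252 = 3
Wildcard: 0.0.0.3


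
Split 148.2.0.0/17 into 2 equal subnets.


New prefix = 17 + 1 = 18
Each subnet has 16384 addresses
  148.2.0.0/18
  148.2.64.0/18
Subnets: 148.2.0.0/18, 148.2.64.0/18


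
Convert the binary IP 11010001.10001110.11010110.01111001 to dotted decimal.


11010001 = 209
10001110 = 142
11010110 = 214
01111001 = 121
IP: 209.142.214.121


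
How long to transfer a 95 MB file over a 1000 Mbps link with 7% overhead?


Effective throughput = 1000 * (1 - 7/100) = 930.0 Mbps
File size in Mb = 95 * 8 = 760 Mb
Time = 760 / 930.0
Time = 0.8172 seconds


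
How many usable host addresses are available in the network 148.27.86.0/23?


Host bits = 32 - 23 = 9
Total addresses = 2^9 = 512
Usable = total - 2 (network and broadcast)
Usable hosts: 510


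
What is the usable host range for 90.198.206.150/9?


Network: 90.128.0.0
Broadcast: 90.255.255.255
First usable = network + 1
Last usable = broadcast - 1
Range: 90.128.0.1 to 90.255.255.254


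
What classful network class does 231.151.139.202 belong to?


First octet: 231
Binary: 11100111
1110xxxx -> Class D (224-239)
Class D (multicast), default mask N/A


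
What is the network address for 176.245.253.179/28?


IP:   10110000.11110101.11111101.10110011
Mask: 11111111.11111111.11111111.11110000
AND operation:
Net:  10110000.11110101.11111101.10110000
Network: 176.245.253.176/28


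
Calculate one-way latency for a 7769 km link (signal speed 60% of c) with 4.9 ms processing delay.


Speed = 0.6 * 3e5 km/s = 180000 km/s
Propagation delay = 7769 / 180000 = 0.0432 s = 43.1611 ms
Processing delay = 4.9 ms
Total one-way latency = 48.0611 ms


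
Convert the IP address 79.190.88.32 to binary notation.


79 = 01001111
190 = 10111110
88 = 01011000
32 = 00100000
Binary: 01001111.10111110.01011000.00100000


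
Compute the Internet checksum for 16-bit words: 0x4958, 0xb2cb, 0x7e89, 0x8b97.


Sum all words (with carry folding):
+ 0x4958 = 0x4958
+ 0xb2cb = 0xfc23
+ 0x7e89 = 0x7aad
+ 0x8b97 = 0x0645
One's complement: ~0x0645
Checksum = 0xf9ba


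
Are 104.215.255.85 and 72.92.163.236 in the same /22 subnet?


Mask: 255.255.252.0
104.215.255.85 AND mask = 104.215.252.0
72.92.163.236 AND mask = 72.92.160.0
No, different subnets (104.215.252.0 vs 72.92.160.0)


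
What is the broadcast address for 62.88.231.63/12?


Network: 62.80.0.0/12
Host bits = 20
Set all host bits to 1:
Broadcast: 62.95.255.255


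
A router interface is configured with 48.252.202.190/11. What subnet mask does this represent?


/11 means 11 network bits, 21 host bits
Binary: 11111111111000000000000000000000
Mask: 255.224.0.0


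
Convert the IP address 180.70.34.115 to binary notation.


180 = 10110100
70 = 01000110
34 = 00100010
115 = 01110011
Binary: 10110100.01000110.00100010.01110011


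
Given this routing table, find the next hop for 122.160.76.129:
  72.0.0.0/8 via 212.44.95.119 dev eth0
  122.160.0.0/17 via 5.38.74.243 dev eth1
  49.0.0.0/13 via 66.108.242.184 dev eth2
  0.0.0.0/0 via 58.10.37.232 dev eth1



Longest prefix match for 122.160.76.129:
  /8 72.0.0.0: no
  /17 122.160.0.0: MATCH
  /13 49.0.0.0: no
  /0 0.0.0.0: MATCH
Selected: next-hop 5.38.74.243 via eth1 (matched /17)


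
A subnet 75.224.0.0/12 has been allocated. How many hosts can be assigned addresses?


Host bits = 32 - 12 = 20
Total addresses = 2^20 = 1048576
Usable = total - 2 (network and broadcast)
Usable hosts: 1048574


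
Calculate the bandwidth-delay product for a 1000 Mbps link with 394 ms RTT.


BDP = bandwidth * RTT
= 1000 Mbps * 394 ms
= 1000 * 1e6 * 394 / 1000 bits
= 394000000 bits
= 49250000 bytes
= 48095.7031 KB
BDP = 394000000 bits (49250000 bytes)


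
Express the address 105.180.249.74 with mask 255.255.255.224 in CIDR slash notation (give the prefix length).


Binary: 11111111.11111111.11111111.11100000
Count leading 1s
Prefix: /27


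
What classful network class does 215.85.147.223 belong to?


First octet: 215
Binary: 11010111
110xxxxx -> Class C (192-223)
Class C, default mask 255.255.255.0 (/24)


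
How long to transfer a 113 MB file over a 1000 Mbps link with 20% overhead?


Effective throughput = 1000 * (1 - 20/100) = 800 Mbps
File size in Mb = 113 * 8 = 904 Mb
Time = 904 / 800
Time = 1.13 seconds


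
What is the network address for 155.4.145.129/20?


IP:   10011011.00000100.10010001.10000001
Mask: 11111111.11111111.11110000.00000000
AND operation:
Net:  10011011.00000100.10010000.00000000
Network: 155.4.144.0/20


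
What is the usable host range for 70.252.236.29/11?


Network: 70.224.0.0
Broadcast: 70.255.255.255
First usable = network + 1
Last usable = broadcast - 1
Range: 70.224.0.1 to 70.255.255.254


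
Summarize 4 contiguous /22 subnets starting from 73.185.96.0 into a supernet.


Original prefix: /22
Number of subnets: 4 = 2^2
New prefix = 22 - 2 = 20
Supernet: 73.185.96.0/20


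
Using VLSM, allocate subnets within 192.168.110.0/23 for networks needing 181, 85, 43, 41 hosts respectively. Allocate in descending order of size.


181 hosts -> /24 (254 usable): 192.168.110.0/24
85 hosts -> /25 (126 usable): 192.168.111.0/25
43 hosts -> /26 (62 usable): 192.168.111.128/26
41 hosts -> /26 (62 usable): 192.168.111.192/26
Allocation: 192.168.110.0/24 (181 hosts, 254 usable); 192.168.111.0/25 (85 hosts, 126 usable); 192.168.111.128/26 (43 hosts, 62 usable); 192.168.111.192/26 (41 hosts, 62 usable)


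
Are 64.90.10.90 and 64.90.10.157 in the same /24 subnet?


Mask: 255.255.255.0
64.90.10.90 AND mask = 64.90.10.0
64.90.10.157 AND mask = 64.90.10.0
Yes, same subnet (64.90.10.0)


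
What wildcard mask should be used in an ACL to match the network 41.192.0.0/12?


Subnet mask: 255.240.0.0
Wildcard = 255.255.255.255 - subnet mask
255 - 255 = 0
255 - 240 = 15
255 - 0 = 255
255 - 0 = 255
Wildcard: 0.15.255.255


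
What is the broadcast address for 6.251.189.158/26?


Network: 6.251.189.128/26
Host bits = 6
Set all host bits to 1:
Broadcast: 6.251.189.191


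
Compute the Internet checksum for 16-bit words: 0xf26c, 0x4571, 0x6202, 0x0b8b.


Sum all words (with carry folding):
+ 0xf26c = 0xf26c
+ 0x4571 = 0x37de
+ 0x6202 = 0x99e0
+ 0x0b8b = 0xa56b
One's complement: ~0xa56b
Checksum = 0x5a94


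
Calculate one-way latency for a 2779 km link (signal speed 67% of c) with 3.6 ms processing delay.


Speed = 0.67 * 3e5 km/s = 201000 km/s
Propagation delay = 2779 / 201000 = 0.0138 s = 13.8259 ms
Processing delay = 3.6 ms
Total one-way latency = 17.4259 ms


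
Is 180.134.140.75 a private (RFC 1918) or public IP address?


RFC 1918 private ranges:
  10.0.0.0/8 (10.0.0.0 - 10.255.255.255)
  172.16.0.0/12 (172.16.0.0 - 172.31.255.255)
  192.168.0.0/16 (192.168.0.0 - 192.168.255.255)
Public (not in any RFC 1918 range)


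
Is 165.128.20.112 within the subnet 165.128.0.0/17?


Subnet network: 165.128.0.0
Test IP AND mask: 165.128.0.0
Yes, 165.128.20.112 is in 165.128.0.0/17


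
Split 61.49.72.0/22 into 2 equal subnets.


New prefix = 22 + 1 = 23
Each subnet has 512 addresses
  61.49.72.0/23
  61.49.74.0/23
Subnets: 61.49.72.0/23, 61.49.74.0/23


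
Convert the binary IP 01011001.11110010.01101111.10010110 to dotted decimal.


01011001 = 89
11110010 = 242
01101111 = 111
10010110 = 150
IP: 89.242.111.150


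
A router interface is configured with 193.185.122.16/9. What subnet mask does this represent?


/9 means 9 network bits, 23 host bits
Binary: 11111111100000000000000000000000
Mask: 255.128.0.0


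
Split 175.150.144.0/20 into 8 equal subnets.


New prefix = 20 + 3 = 23
Each subnet has 512 addresses
  175.150.144.0/23
  175.150.146.0/23
  175.150.148.0/23
  175.150.150.0/23
  175.150.152.0/23
  175.150.154.0/23
  175.150.156.0/23
  175.150.158.0/23
Subnets: 175.150.144.0/23, 175.150.146.0/23, 175.150.148.0/23, 175.150.150.0/23, 175.150.152.0/23, 175.150.154.0/23, 175.150.156.0/23, 175.150.158.0/23


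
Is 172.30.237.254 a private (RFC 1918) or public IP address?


RFC 1918 private ranges:
  10.0.0.0/8 (10.0.0.0 - 10.255.255.255)
  172.16.0.0/12 (172.16.0.0 - 172.31.255.255)
  192.168.0.0/16 (192.168.0.0 - 192.168.255.255)
Private (in 172.16.0.0/12)


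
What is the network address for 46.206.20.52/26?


IP:   00101110.11001110.00010100.00110100
Mask: 11111111.11111111.11111111.11000000
AND operation:
Net:  00101110.11001110.00010100.00000000
Network: 46.206.20.0/26


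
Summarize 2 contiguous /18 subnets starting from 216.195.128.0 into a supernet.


Original prefix: /18
Number of subnets: 2 = 2^1
New prefix = 18 - 1 = 17
Supernet: 216.195.128.0/17


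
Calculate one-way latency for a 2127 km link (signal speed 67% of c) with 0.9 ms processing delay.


Speed = 0.67 * 3e5 km/s = 201000 km/s
Propagation delay = 2127 / 201000 = 0.0106 s = 10.5821 ms
Processing delay = 0.9 ms
Total one-way latency = 11.4821 ms


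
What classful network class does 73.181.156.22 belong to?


First octet: 73
Binary: 01001001
0xxxxxxx -> Class A (1-126)
Class A, default mask 255.0.0.0 (/8)


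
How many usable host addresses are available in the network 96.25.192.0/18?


Host bits = 32 - 18 = 14
Total addresses = 2^14 = 16384
Usable = total - 2 (network and broadcast)
Usable hosts: 16382


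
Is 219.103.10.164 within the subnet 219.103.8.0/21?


Subnet network: 219.103.8.0
Test IP AND mask: 219.103.8.0
Yes, 219.103.10.164 is in 219.103.8.0/21


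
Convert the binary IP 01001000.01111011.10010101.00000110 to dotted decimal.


01001000 = 72
01111011 = 123
10010101 = 149
00000110 = 6
IP: 72.123.149.6


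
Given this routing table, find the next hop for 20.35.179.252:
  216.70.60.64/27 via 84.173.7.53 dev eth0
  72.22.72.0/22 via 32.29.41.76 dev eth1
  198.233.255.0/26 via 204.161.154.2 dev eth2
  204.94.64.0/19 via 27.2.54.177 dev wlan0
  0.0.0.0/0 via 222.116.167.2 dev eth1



Longest prefix match for 20.35.179.252:
  /27 216.70.60.64: no
  /22 72.22.72.0: no
  /26 198.233.255.0: no
  /19 204.94.64.0: no
  /0 0.0.0.0: MATCH
Selected: next-hop 222.116.167.2 via eth1 (matched /0)


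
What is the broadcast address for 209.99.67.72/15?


Network: 209.98.0.0/15
Host bits = 17
Set all host bits to 1:
Broadcast: 209.99.255.255


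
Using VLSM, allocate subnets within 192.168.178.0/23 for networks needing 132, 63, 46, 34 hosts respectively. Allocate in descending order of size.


132 hosts -> /24 (254 usable): 192.168.178.0/24
63 hosts -> /25 (126 usable): 192.168.179.0/25
46 hosts -> /26 (62 usable): 192.168.179.128/26
34 hosts -> /26 (62 usable): 192.168.179.192/26
Allocation: 192.168.178.0/24 (132 hosts, 254 usable); 192.168.179.0/25 (63 hosts, 126 usable); 192.168.179.128/26 (46 hosts, 62 usable); 192.168.179.192/26 (34 hosts, 62 usable)


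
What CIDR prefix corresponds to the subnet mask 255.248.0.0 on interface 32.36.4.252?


Binary: 11111111.11111000.00000000.00000000
Count leading 1s
Prefix: /13


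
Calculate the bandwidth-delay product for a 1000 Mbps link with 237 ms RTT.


BDP = bandwidth * RTT
= 1000 Mbps * 237 ms
= 1000 * 1e6 * 237 / 1000 bits
= 237000000 bits
= 29625000 bytes
= 28930.6641 KB
BDP = 237000000 bits (29625000 bytes)


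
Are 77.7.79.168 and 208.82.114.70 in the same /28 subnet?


Mask: 255.255.255.240
77.7.79.168 AND mask = 77.7.79.160
208.82.114.70 AND mask = 208.82.114.64
No, different subnets (77.7.79.160 vs 208.82.114.64)


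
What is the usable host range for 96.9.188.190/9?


Network: 96.0.0.0
Broadcast: 96.127.255.255
First usable = network + 1
Last usable = broadcast - 1
Range: 96.0.0.1 to 96.127.255.254


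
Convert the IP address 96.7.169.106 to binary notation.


96 = 01100000
7 = 00000111
169 = 10101001
106 = 01101010
Binary: 01100000.00000111.10101001.01101010


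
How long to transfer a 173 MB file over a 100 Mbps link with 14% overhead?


Effective throughput = 100 * (1 - 14/100) = 86 Mbps
File size in Mb = 173 * 8 = 1384 Mb
Time = 1384 / 86
Time = 16.093 seconds


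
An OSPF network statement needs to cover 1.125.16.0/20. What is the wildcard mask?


Subnet mask: 255.255.240.0
Wildcard = 255.255.255.255 - subnet mask
255 - 255 = 0
255 - 255 = 0
255 - 240 = 15
255 - 0 = 255
Wildcard: 0.0.15.255


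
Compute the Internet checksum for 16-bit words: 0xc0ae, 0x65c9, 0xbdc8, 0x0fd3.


Sum all words (with carry folding):
+ 0xc0ae = 0xc0ae
+ 0x65c9 = 0x2678
+ 0xbdc8 = 0xe440
+ 0x0fd3 = 0xf413
One's complement: ~0xf413
Checksum = 0x0bec


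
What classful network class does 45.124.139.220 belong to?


First octet: 45
Binary: 00101101
0xxxxxxx -> Class A (1-126)
Class A, default mask 255.0.0.0 (/8)


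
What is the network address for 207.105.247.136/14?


IP:   11001111.01101001.11110111.10001000
Mask: 11111111.11111100.00000000.00000000
AND operation:
Net:  11001111.01101000.00000000.00000000
Network: 207.104.0.0/14


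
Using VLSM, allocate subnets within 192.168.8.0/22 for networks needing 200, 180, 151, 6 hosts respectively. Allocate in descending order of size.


200 hosts -> /24 (254 usable): 192.168.8.0/24
180 hosts -> /24 (254 usable): 192.168.9.0/24
151 hosts -> /24 (254 usable): 192.168.10.0/24
6 hosts -> /29 (6 usable): 192.168.11.0/29
Allocation: 192.168.8.0/24 (200 hosts, 254 usable); 192.168.9.0/24 (180 hosts, 254 usable); 192.168.10.0/24 (151 hosts, 254 usable); 192.168.11.0/29 (6 hosts, 6 usable)


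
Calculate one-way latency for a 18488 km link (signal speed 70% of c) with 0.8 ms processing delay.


Speed = 0.7 * 3e5 km/s = 210000 km/s
Propagation delay = 18488 / 210000 = 0.088 s = 88.0381 ms
Processing delay = 0.8 ms
Total one-way latency = 88.8381 ms


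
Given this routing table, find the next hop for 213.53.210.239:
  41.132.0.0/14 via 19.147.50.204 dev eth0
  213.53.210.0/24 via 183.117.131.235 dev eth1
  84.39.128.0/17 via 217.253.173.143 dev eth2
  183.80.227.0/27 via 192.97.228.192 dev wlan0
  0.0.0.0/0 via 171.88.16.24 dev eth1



Longest prefix match for 213.53.210.239:
  /14 41.132.0.0: no
  /24 213.53.210.0: MATCH
  /17 84.39.128.0: no
  /27 183.80.227.0: no
  /0 0.0.0.0: MATCH
Selected: next-hop 183.117.131.235 via eth1 (matched /24)


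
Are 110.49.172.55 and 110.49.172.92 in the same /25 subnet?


Mask: 255.255.255.128
110.49.172.55 AND mask = 110.49.172.0
110.49.172.92 AND mask = 110.49.172.0
Yes, same subnet (110.49.172.0)


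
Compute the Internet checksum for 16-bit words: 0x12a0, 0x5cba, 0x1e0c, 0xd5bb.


Sum all words (with carry folding):
+ 0x12a0 = 0x12a0
+ 0x5cba = 0x6f5a
+ 0x1e0c = 0x8d66
+ 0xd5bb = 0x6322
One's complement: ~0x6322
Checksum = 0x9cdd


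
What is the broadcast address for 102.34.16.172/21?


Network: 102.34.16.0/21
Host bits = 11
Set all host bits to 1:
Broadcast: 102.34.23.255


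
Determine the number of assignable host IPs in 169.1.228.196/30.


Host bits = 32 - 30 = 2
Total addresses = 2^2 = 4
Usable = total - 2 (network and broadcast)
Usable hosts: 2


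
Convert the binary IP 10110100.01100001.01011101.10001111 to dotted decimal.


10110100 = 180
01100001 = 97
01011101 = 93
10001111 = 143
IP: 180.97.93.143


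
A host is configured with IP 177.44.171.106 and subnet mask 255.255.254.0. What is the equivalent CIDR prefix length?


Binary: 11111111.11111111.11111110.00000000
Count leading 1s
Prefix: /23


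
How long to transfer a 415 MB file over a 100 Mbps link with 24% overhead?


Effective throughput = 100 * (1 - 24/100) = 76 Mbps
File size in Mb = 415 * 8 = 3320 Mb
Time = 3320 / 76
Time = 43.6842 seconds


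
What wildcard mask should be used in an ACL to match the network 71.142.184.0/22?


Subnet mask: 255.255.252.0
Wildcard = 255.255.255.255 - subnet mask
255 - 255 = 0
255 - 255 = 0
255 - 252 = 3
255 - 0 = 255
Wildcard: 0.0.3.255


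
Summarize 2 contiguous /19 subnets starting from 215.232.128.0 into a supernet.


Original prefix: /19
Number of subnets: 2 = 2^1
New prefix = 19 - 1 = 18
Supernet: 215.232.128.0/18


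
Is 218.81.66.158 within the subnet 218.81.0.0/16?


Subnet network: 218.81.0.0
Test IP AND mask: 218.81.0.0
Yes, 218.81.66.158 is in 218.81.0.0/16


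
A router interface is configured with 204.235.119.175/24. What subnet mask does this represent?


/24 means 24 network bits, 8 host bits
Binary: 11111111111111111111111100000000
Mask: 255.255.255.0


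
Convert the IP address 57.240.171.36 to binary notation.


57 = 00111001
240 = 11110000
171 = 10101011
36 = 00100100
Binary: 00111001.11110000.10101011.00100100


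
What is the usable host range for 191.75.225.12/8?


Network: 191.0.0.0
Broadcast: 191.255.255.255
First usable = network + 1
Last usable = broadcast - 1
Range: 191.0.0.1 to 191.255.255.254


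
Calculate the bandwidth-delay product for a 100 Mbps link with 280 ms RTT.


BDP = bandwidth * RTT
= 100 Mbps * 280 ms
= 100 * 1e6 * 280 / 1000 bits
= 28000000 bits
= 3500000 bytes
= 3417.9688 KB
BDP = 28000000 bits (3500000 bytes)


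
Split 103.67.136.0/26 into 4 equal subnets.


New prefix = 26 + 2 = 28
Each subnet has 16 addresses
  103.67.136.0/28
  103.67.136.16/28
  103.67.136.32/28
  103.67.136.48/28
Subnets: 103.67.136.0/28, 103.67.136.16/28, 103.67.136.32/28, 103.67.136.48/28


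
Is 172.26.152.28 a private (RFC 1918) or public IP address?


RFC 1918 private ranges:
  10.0.0.0/8 (10.0.0.0 - 10.255.255.255)
  172.16.0.0/12 (172.16.0.0 - 172.31.255.255)
  192.168.0.0/16 (192.168.0.0 - 192.168.255.255)
Private (in 172.16.0.0/12)


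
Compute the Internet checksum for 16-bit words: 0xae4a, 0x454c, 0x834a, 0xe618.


Sum all words (with carry folding):
+ 0xae4a = 0xae4a
+ 0x454c = 0xf396
+ 0x834a = 0x76e1
+ 0xe618 = 0x5cfa
One's complement: ~0x5cfa
Checksum = 0xa305


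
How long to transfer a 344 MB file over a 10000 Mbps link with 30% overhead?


Effective throughput = 10000 * (1 - 30/100) = 7000 Mbps
File size in Mb = 344 * 8 = 2752 Mb
Time = 2752 / 7000
Time = 0.3931 seconds


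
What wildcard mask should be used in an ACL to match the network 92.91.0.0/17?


Subnet mask: 255.255.128.0
Wildcard = 255.255.255.255 - subnet mask
255 - 255 = 0
255 - 255 = 0
255 - 128 = 127
255 - 0 = 255
Wildcard: 0.0.127.255


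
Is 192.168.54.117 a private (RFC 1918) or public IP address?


RFC 1918 private ranges:
  10.0.0.0/8 (10.0.0.0 - 10.255.255.255)
  172.16.0.0/12 (172.16.0.0 - 172.31.255.255)
  192.168.0.0/16 (192.168.0.0 - 192.168.255.255)
Private (in 192.168.0.0/16)


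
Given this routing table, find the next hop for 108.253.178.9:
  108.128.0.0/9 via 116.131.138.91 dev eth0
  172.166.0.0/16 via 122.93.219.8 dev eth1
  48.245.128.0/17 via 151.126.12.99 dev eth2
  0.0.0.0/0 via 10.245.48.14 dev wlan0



Longest prefix match for 108.253.178.9:
  /9 108.128.0.0: MATCH
  /16 172.166.0.0: no
  /17 48.245.128.0: no
  /0 0.0.0.0: MATCH
Selected: next-hop 116.131.138.91 via eth0 (matched /9)


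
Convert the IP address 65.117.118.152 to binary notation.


65 = 01000001
117 = 01110101
118 = 01110110
152 = 10011000
Binary: 01000001.01110101.01110110.10011000


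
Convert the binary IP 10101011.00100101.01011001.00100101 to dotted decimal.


10101011 = 171
00100101 = 37
01011001 = 89
00100101 = 37
IP: 171.37.89.37


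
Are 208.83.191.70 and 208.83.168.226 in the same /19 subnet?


Mask: 255.255.224.0
208.83.191.70 AND mask = 208.83.160.0
208.83.168.226 AND mask = 208.83.160.0
Yes, same subnet (208.83.160.0)


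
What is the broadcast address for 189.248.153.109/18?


Network: 189.248.128.0/18
Host bits = 14
Set all host bits to 1:
Broadcast: 189.248.191.255


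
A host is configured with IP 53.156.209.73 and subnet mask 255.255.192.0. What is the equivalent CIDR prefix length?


Binary: 11111111.11111111.11000000.00000000
Count leading 1s
Prefix: /18


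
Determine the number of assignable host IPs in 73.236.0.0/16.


Host bits = 32 - 16 = 16
Total addresses = 2^16 = 65536
Usable = total - 2 (network and broadcast)
Usable hosts: 65534


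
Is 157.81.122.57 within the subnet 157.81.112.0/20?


Subnet network: 157.81.112.0
Test IP AND mask: 157.81.112.0
Yes, 157.81.122.57 is in 157.81.112.0/20


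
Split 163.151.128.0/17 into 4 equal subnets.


New prefix = 17 + 2 = 19
Each subnet has 8192 addresses
  163.151.128.0/19
  163.151.160.0/19
  163.151.192.0/19
  163.151.224.0/19
Subnets: 163.151.128.0/19, 163.151.160.0/19, 163.151.192.0/19, 163.151.224.0/19


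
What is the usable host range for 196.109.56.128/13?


Network: 196.104.0.0
Broadcast: 196.111.255.255
First usable = network + 1
Last usable = broadcast - 1
Range: 196.104.0.1 to 196.111.255.254


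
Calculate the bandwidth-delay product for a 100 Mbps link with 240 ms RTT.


BDP = bandwidth * RTT
= 100 Mbps * 240 ms
= 100 * 1e6 * 240 / 1000 bits
= 24000000 bits
= 3000000 bytes
= 2929.6875 KB
BDP = 24000000 bits (3000000 bytes)


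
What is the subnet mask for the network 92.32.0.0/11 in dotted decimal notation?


/11 means 11 network bits, 21 host bits
Binary: 11111111111000000000000000000000
Mask: 255.224.0.0


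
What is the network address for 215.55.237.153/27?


IP:   11010111.00110111.11101101.10011001
Mask: 11111111.11111111.11111111.11100000
AND operation:
Net:  11010111.00110111.11101101.10000000
Network: 215.55.237.128/27


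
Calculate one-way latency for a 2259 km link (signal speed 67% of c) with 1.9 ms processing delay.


Speed = 0.67 * 3e5 km/s = 201000 km/s
Propagation delay = 2259 / 201000 = 0.0112 s = 11.2388 ms
Processing delay = 1.9 ms
Total one-way latency = 13.1388 ms


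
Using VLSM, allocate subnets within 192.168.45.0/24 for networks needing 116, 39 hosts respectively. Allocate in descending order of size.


116 hosts -> /25 (126 usable): 192.168.45.0/25
39 hosts -> /26 (62 usable): 192.168.45.128/26
Allocation: 192.168.45.0/25 (116 hosts, 126 usable); 192.168.45.128/26 (39 hosts, 62 usable)


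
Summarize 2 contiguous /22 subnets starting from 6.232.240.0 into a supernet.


Original prefix: /22
Number of subnets: 2 = 2^1
New prefix = 22 - 1 = 21
Supernet: 6.232.240.0/21


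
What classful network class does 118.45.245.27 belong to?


First octet: 118
Binary: 01110110
0xxxxxxx -> Class A (1-126)
Class A, default mask 255.0.0.0 (/8)


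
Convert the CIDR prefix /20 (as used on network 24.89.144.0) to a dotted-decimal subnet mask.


/20 means 20 network bits, 12 host bits
Binary: 11111111111111111111000000000000
Mask: 255.255.240.0


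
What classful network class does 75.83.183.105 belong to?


First octet: 75
Binary: 01001011
0xxxxxxx -> Class A (1-126)
Class A, default mask 255.0.0.0 (/8)


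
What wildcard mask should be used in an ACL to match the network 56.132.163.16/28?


Subnet mask: 255.255.255.240
Wildcard = 255.255.255.255 - subnet mask
255 - 255 = 0
255 - 255 = 0
255 - 255 = 0
255 - 240 = 15
Wildcard: 0.0.0.15


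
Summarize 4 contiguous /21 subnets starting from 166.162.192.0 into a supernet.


Original prefix: /21
Number of subnets: 4 = 2^2
New prefix = 21 - 2 = 19
Supernet: 166.162.192.0/19


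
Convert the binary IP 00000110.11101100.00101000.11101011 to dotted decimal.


00000110 = 6
11101100 = 236
00101000 = 40
11101011 = 235
IP: 6.236.40.235


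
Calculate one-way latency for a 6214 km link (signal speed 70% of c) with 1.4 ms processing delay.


Speed = 0.7 * 3e5 km/s = 210000 km/s
Propagation delay = 6214 / 210000 = 0.0296 s = 29.5905 ms
Processing delay = 1.4 ms
Total one-way latency = 30.9905 ms


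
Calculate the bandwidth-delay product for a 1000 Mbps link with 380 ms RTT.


BDP = bandwidth * RTT
= 1000 Mbps * 380 ms
= 1000 * 1e6 * 380 / 1000 bits
= 380000000 bits
= 47500000 bytes
= 46386.7188 KB
BDP = 380000000 bits (47500000 bytes)


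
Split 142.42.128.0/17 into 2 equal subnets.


New prefix = 17 + 1 = 18
Each subnet has 16384 addresses
  142.42.128.0/18
  142.42.192.0/18
Subnets: 142.42.128.0/18, 142.42.192.0/18


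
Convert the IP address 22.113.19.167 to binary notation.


22 = 00010110
113 = 01110001
19 = 00010011
167 = 10100111
Binary: 00010110.01110001.00010011.10100111


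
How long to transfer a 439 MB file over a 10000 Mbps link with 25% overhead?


Effective throughput = 10000 * (1 - 25/100) = 7500 Mbps
File size in Mb = 439 * 8 = 3512 Mb
Time = 3512 / 7500
Time = 0.4683 seconds


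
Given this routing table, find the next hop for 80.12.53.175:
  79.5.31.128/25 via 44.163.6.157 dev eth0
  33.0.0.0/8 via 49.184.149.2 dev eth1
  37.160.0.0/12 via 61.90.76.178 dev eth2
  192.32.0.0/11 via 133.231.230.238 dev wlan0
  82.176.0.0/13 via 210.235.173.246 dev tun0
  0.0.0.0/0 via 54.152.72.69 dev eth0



Longest prefix match for 80.12.53.175:
  /25 79.5.31.128: no
  /8 33.0.0.0: no
  /12 37.160.0.0: no
  /11 192.32.0.0: no
  /13 82.176.0.0: no
  /0 0.0.0.0: MATCH
Selected: next-hop 54.152.72.69 via eth0 (matched /0)


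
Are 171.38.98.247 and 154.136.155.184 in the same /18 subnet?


Mask: 255.255.192.0
171.38.98.247 AND mask = 171.38.64.0
154.136.155.184 AND mask = 154.136.128.0
No, different subnets (171.38.64.0 vs 154.136.128.0)


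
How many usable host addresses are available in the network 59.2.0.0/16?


Host bits = 32 - 16 = 16
Total addresses = 2^16 = 65536
Usable = total - 2 (network and broadcast)
Usable hosts: 65534


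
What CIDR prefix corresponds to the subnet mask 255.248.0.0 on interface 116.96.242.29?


Binary: 11111111.11111000.00000000.00000000
Count leading 1s
Prefix: /13


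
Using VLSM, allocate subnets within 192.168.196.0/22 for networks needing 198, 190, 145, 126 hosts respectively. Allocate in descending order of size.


198 hosts -> /24 (254 usable): 192.168.196.0/24
190 hosts -> /24 (254 usable): 192.168.197.0/24
145 hosts -> /24 (254 usable): 192.168.198.0/24
126 hosts -> /25 (126 usable): 192.168.199.0/25
Allocation: 192.168.196.0/24 (198 hosts, 254 usable); 192.168.197.0/24 (190 hosts, 254 usable); 192.168.198.0/24 (145 hosts, 254 usable); 192.168.199.0/25 (126 hosts, 126 usable)


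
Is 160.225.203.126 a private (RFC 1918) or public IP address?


RFC 1918 private ranges:
  10.0.0.0/8 (10.0.0.0 - 10.255.255.255)
  172.16.0.0/12 (172.16.0.0 - 172.31.255.255)
  192.168.0.0/16 (192.168.0.0 - 192.168.255.255)
Public (not in any RFC 1918 range)


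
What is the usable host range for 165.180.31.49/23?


Network: 165.180.30.0
Broadcast: 165.180.31.255
First usable = network + 1
Last usable = broadcast - 1
Range: 165.180.30.1 to 165.180.31.254


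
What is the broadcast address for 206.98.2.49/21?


Network: 206.98.0.0/21
Host bits = 11
Set all host bits to 1:
Broadcast: 206.98.7.255


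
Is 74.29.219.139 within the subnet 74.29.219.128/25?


Subnet network: 74.29.219.128
Test IP AND mask: 74.29.219.128
Yes, 74.29.219.139 is in 74.29.219.128/25


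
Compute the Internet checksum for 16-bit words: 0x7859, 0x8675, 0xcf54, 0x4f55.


Sum all words (with carry folding):
+ 0x7859 = 0x7859
+ 0x8675 = 0xfece
+ 0xcf54 = 0xce23
+ 0x4f55 = 0x1d79
One's complement: ~0x1d79
Checksum = 0xe286


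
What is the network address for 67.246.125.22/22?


IP:   01000011.11110110.01111101.00010110
Mask: 11111111.11111111.11111100.00000000
AND operation:
Net:  01000011.11110110.01111100.00000000
Network: 67.246.124.0/22


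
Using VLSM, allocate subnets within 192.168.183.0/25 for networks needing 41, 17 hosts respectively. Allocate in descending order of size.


41 hosts -> /26 (62 usable): 192.168.183.0/26
17 hosts -> /27 (30 usable): 192.168.183.64/27
Allocation: 192.168.183.0/26 (41 hosts, 62 usable); 192.168.183.64/27 (17 hosts, 30 usable)


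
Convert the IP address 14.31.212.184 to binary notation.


14 = 00001110
31 = 00011111
212 = 11010100
184 = 10111000
Binary: 00001110.00011111.11010100.10111000


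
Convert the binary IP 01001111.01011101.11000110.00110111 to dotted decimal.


01001111 = 79
01011101 = 93
11000110 = 198
00110111 = 55
IP: 79.93.198.55


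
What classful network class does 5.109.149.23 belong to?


First octet: 5
Binary: 00000101
0xxxxxxx -> Class A (1-126)
Class A, default mask 255.0.0.0 (/8)


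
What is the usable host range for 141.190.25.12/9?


Network: 141.128.0.0
Broadcast: 141.255.255.255
First usable = network + 1
Last usable = broadcast - 1
Range: 141.128.0.1 to 141.255.255.254


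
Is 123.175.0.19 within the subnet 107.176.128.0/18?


Subnet network: 107.176.128.0
Test IP AND mask: 123.175.0.0
No, 123.175.0.19 is not in 107.176.128.0/18


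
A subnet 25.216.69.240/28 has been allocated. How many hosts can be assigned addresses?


Host bits = 32 - 28 = 4
Total addresses = 2^4 = 16
Usable = total - 2 (network and broadcast)
Usable hosts: 14


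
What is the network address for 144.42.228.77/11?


IP:   10010000.00101010.11100100.01001101
Mask: 11111111.11100000.00000000.00000000
AND operation:
Net:  10010000.00100000.00000000.00000000
Network: 144.32.0.0/11


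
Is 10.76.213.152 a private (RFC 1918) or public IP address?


RFC 1918 private ranges:
  10.0.0.0/8 (10.0.0.0 - 10.255.255.255)
  172.16.0.0/12 (172.16.0.0 - 172.31.255.255)
  192.168.0.0/16 (192.168.0.0 - 192.168.255.255)
Private (in 10.0.0.0/8)


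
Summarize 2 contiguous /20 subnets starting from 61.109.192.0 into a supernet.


Original prefix: /20
Number of subnets: 2 = 2^1
New prefix = 20 - 1 = 19
Supernet: 61.109.192.0/19


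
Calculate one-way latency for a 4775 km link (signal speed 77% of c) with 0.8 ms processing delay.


Speed = 0.77 * 3e5 km/s = 231000 km/s
Propagation delay = 4775 / 231000 = 0.0207 s = 20.671 ms
Processing delay = 0.8 ms
Total one-way latency = 21.471 ms


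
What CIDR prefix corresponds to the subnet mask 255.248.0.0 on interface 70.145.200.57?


Binary: 11111111.11111000.00000000.00000000
Count leading 1s
Prefix: /13


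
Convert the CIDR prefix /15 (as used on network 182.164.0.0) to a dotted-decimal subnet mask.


/15 means 15 network bits, 17 host bits
Binary: 11111111111111100000000000000000
Mask: 255.254.0.0


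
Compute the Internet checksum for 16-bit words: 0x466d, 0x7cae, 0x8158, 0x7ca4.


Sum all words (with carry folding):
+ 0x466d = 0x466d
+ 0x7cae = 0xc31b
+ 0x8158 = 0x4474
+ 0x7ca4 = 0xc118
One's complement: ~0xc118
Checksum = 0x3ee7


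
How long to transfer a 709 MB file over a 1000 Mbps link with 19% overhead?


Effective throughput = 1000 * (1 - 19/100) = 810 Mbps
File size in Mb = 709 * 8 = 5672 Mb
Time = 5672 / 810
Time = 7.0025 seconds


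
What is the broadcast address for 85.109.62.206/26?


Network: 85.109.62.192/26
Host bits = 6
Set all host bits to 1:
Broadcast: 85.109.62.255


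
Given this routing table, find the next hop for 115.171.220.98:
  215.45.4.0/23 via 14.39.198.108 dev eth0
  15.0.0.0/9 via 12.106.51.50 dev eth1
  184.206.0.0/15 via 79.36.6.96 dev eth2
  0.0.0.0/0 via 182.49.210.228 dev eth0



Longest prefix match for 115.171.220.98:
  /23 215.45.4.0: no
  /9 15.0.0.0: no
  /15 184.206.0.0: no
  /0 0.0.0.0: MATCH
Selected: next-hop 182.49.210.228 via eth0 (matched /0)


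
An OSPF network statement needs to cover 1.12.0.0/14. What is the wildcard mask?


Subnet mask: 255.252.0.0
Wildcard = 255.255.255.255 - subnet mask
255 - 255 = 0
255 - 252 = 3
255 - 0 = 255
255 - 0 = 255
Wildcard: 0.3.255.255


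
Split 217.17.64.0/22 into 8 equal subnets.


New prefix = 22 + 3 = 25
Each subnet has 128 addresses
  217.17.64.0/25
  217.17.64.128/25
  217.17.65.0/25
  217.17.65.128/25
  217.17.66.0/25
  217.17.66.128/25
  217.17.67.0/25
  217.17.67.128/25
Subnets: 217.17.64.0/25, 217.17.64.128/25, 217.17.65.0/25, 217.17.65.128/25, 217.17.66.0/25, 217.17.66.128/25, 217.17.67.0/25, 217.17.67.128/25


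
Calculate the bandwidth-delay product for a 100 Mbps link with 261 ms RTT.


BDP = bandwidth * RTT
= 100 Mbps * 261 ms
= 100 * 1e6 * 261 / 1000 bits
= 26100000 bits
= 3262500 bytes
= 3186.0352 KB
BDP = 26100000 bits (3262500 bytes)


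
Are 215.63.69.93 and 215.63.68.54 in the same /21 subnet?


Mask: 255.255.248.0
215.63.69.93 AND mask = 215.63.64.0
215.63.68.54 AND mask = 215.63.64.0
Yes, same subnet (215.63.64.0)


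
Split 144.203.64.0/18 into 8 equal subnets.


New prefix = 18 + 3 = 21
Each subnet has 2048 addresses
  144.203.64.0/21
  144.203.72.0/21
  144.203.80.0/21
  144.203.88.0/21
  144.203.96.0/21
  144.203.104.0/21
  144.203.112.0/21
  144.203.120.0/21
Subnets: 144.203.64.0/21, 144.203.72.0/21, 144.203.80.0/21, 144.203.88.0/21, 144.203.96.0/21, 144.203.104.0/21, 144.203.112.0/21, 144.203.120.0/21


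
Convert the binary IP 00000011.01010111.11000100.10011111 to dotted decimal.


00000011 = 3
01010111 = 87
11000100 = 196
10011111 = 159
IP: 3.87.196.159


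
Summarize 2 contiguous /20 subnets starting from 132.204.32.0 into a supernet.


Original prefix: /20
Number of subnets: 2 = 2^1
New prefix = 20 - 1 = 19
Supernet: 132.204.32.0/19
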